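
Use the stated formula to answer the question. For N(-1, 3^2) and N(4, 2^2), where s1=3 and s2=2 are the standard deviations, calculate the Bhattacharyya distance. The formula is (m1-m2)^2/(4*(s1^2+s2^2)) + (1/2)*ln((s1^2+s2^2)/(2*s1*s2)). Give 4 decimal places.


Bhattacharyya distance between two Gaussians:
DB = (m1-m2)^2/(4*(s1^2+s2^2)) + (1/2)*ln((s1^2+s2^2)/(2*s1*s2)).
(m1-m2)^2 = (-5)^2 = 25.
s1^2+s2^2 = 9 + 4 = 13.
term1 = 25/52 = 0.480769.
term2 = 0.5*ln(13/12.0) = 0.040021.
DB = 0.480769 + 0.040021 = 0.5208

0.5208


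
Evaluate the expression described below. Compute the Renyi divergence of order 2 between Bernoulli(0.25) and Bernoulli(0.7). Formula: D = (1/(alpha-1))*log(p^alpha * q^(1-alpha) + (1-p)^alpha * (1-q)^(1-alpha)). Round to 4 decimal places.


Renyi divergence of order alpha between Bernoulli distributions:
D = (1/(alpha-1))*log(p^alpha * q^(1-alpha) + (1-p)^alpha * (1-q)^(1-alpha)).
alpha = 2, p = 0.25, q = 0.7.
p^alpha * q^(1-alpha) = 0.25^2 * 0.7^-1 = 0.089286.
(1-p)^alpha * (1-q)^(1-alpha) = 0.75^2 * 0.3^-1 = 1.875.
sum = 0.089286 + 1.875 = 1.964286.
D = (1/1)*log(1.964286) = 0.6751

0.6751


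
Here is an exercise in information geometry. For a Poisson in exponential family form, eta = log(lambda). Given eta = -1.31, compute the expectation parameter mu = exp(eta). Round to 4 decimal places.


Expectation parameter for Poisson exponential family:
mu = exp(eta).
eta = -1.31.
mu = exp(-1.31) = 0.2698

0.2698


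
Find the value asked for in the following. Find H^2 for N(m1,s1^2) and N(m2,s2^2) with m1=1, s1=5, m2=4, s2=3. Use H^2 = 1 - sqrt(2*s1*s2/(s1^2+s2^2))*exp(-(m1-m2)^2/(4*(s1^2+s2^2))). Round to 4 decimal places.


Squared Hellinger distance for Gaussians:
H^2 = 1 - sqrt(2*s1*s2/(s1^2+s2^2)) * exp(-(m1-m2)^2/(4*(s1^2+s2^2))).
s1^2 = 25, s2^2 = 9, s1^2+s2^2 = 34.
sqrt(2*5*3/(34)) = 0.939336.
(m1-m2)^2 = (-3)^2 = 9.
exp(-9/(4*34)) = exp(-0.066176) = 0.935966.
H^2 = 1 - 0.939336*0.935966 = 0.1208

0.1208


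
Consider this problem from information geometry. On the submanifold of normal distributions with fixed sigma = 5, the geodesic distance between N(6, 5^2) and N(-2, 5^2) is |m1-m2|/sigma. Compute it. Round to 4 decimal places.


On the fixed-variance normal subfamily, geodesic distance = |m1-m2|/sigma.
|6 - -2| = 8.
sigma = 5.
d = 8/5 = 1.6000

1.6000


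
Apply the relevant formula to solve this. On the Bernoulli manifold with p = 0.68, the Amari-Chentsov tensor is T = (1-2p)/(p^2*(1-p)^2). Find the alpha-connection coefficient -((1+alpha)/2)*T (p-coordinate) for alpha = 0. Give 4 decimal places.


Skewness (Amari-Chentsov) tensor: T = (1-2p)/(p^2*(1-p)^2).
p = 0.68, 1-2p = -0.36, p^2 = 0.4624, (1-p)^2 = 0.1024.
T = -0.36/(0.4624 * 0.1024) = -7.602995.
In the p-coordinate, Gamma^(alpha) = Gamma^(0) - (alpha/2)*T with Gamma^(0) = (1/2)*g'(p) = -T/2,
so Gamma^(alpha) = -((1+alpha)/2)*T.
alpha = 0, -(1+alpha)/2 = -0.5.
Gamma = -0.5 * -7.602995 = 3.8015

3.8015


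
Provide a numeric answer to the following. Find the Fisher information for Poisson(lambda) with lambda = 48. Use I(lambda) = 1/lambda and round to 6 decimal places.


Fisher information for Poisson: I(lambda) = 1/lambda.
lambda = 48.
I(lambda) = 1/48 = 0.020833

0.020833


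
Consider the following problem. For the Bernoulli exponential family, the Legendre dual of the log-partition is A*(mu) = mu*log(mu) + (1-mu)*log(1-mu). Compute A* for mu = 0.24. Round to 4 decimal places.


Legendre transform for Bernoulli:
A*(mu) = mu*log(mu) + (1-mu)*log(1-mu).
mu = 0.24, 1-mu = 0.76.
mu*log(mu) = 0.24*log(0.24) = -0.342508.
(1-mu)*log(1-mu) = 0.76*log(0.76) = -0.208572.
A* = -0.342508 + -0.208572 = -0.5511

-0.5511


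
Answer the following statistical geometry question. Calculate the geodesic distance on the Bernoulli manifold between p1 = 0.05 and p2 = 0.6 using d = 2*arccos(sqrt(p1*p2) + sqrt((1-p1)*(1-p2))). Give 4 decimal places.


Geodesic distance on Bernoulli manifold:
d(p1,p2) = 2*arccos(sqrt(p1*p2) + sqrt((1-p1)*(1-p2))).
sqrt(p1*p2) = sqrt(0.05*0.6) = 0.173205.
sqrt((1-p1)*(1-p2)) = sqrt(0.95*0.4) = 0.616441.
arg = 0.173205 + 0.616441 = 0.789646.
d = 2*arccos(0.789646) = 1.3211

1.3211


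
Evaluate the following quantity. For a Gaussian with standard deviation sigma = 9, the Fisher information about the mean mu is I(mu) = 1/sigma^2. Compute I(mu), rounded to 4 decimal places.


The Fisher information for the mean of a normal distribution is I(mu) = 1/sigma^2.
sigma = 9, so sigma^2 = 81.
I(mu) = 1/81 = 0.0123

0.0123


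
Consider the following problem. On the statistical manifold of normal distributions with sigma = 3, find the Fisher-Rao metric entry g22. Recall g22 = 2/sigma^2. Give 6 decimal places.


For the 2-parameter normal family, the Fisher metric has:
  g11 = 1/sigma^2, g22 = 2/sigma^2.
sigma = 3, sigma^2 = 9.
g22 = 0.222222

0.222222


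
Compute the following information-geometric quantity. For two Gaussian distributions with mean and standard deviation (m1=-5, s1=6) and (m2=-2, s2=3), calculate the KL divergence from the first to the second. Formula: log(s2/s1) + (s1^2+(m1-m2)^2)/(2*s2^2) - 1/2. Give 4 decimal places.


KL divergence between normal distributions:
KL = log(s2/s1) + (s1^2 + (m1-m2)^2)/(2*s2^2) - 1/2.
log(3/6) = -0.693147.
(6^2 + (-5--2)^2)/(2*3^2) = (36 + 9)/18 = 2.5.
KL = -0.693147 + 2.5 - 0.5 = 1.3069

1.3069


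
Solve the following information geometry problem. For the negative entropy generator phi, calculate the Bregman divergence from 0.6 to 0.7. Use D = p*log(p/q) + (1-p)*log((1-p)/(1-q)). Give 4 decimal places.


Bregman divergence with negative entropy generator:
D = p*log(p/q) + (1-p)*log((1-p)/(1-q)).
p = 0.6, q = 0.7.
p*log(p/q) = 0.6*log(0.6/0.7) = -0.09249.
(1-p)*log((1-p)/(1-q)) = 0.4*log(0.4/0.3) = 0.115073.
D = -0.09249 + 0.115073 = 0.0226

0.0226


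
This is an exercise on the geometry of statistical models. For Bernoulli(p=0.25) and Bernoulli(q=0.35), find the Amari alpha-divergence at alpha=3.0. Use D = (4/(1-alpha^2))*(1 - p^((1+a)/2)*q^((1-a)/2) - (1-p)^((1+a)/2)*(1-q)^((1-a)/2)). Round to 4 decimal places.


Amari alpha-divergence:
D = (4/(1-alpha^2))*(1 - p^((1+a)/2)*q^((1-a)/2) - (1-p)^((1+a)/2)*(1-q)^((1-a)/2)).
alpha = 3.0, p = 0.25, q = 0.35.
e1 = (1+alpha)/2 = 2.0, e2 = (1-alpha)/2 = -1.0.
t1 = p^e1 * q^e2 = 0.25^2.0 * 0.35^-1.0 = 0.178571.
t2 = (1-p)^e1 * (1-q)^e2 = 0.75^2.0 * 0.65^-1.0 = 0.865385.
4/(1-alpha^2) = -0.5.
D = -0.5*(1 - 0.178571 - 0.865385) = 0.0220

0.0220


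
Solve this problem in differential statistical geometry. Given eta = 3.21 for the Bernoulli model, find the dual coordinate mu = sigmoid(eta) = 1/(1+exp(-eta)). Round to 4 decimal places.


Dual coordinate (expectation parameter) for Bernoulli:
mu = 1/(1+exp(-eta)).
eta = 3.21.
exp(-eta) = exp(-3.21) = 0.040357.
mu = 1/(1+0.040357) = 0.9612

0.9612


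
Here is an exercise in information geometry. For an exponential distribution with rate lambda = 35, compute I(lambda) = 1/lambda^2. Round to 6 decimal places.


Fisher information for exponential: I(lambda) = 1/lambda^2.
lambda = 35, lambda^2 = 1225.
I = 1/1225 = 0.000816

0.000816


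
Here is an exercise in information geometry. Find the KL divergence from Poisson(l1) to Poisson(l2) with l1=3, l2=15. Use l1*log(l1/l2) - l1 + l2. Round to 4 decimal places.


KL divergence for Poisson:
KL = l1*log(l1/l2) - l1 + l2.
l1 = 3, l2 = 15.
log(3/15) = -1.609438.
l1*log(l1/l2) = 3 * -1.609438 = -4.828314.
KL = -4.828314 - 3 + 15 = 7.1717

7.1717


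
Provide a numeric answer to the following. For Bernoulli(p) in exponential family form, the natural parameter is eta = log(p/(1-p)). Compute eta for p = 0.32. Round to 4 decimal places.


Natural parameter for Bernoulli: eta = log(p/(1-p)).
p = 0.32, 1-p = 0.68.
p/(1-p) = 0.470588.
eta = log(0.470588) = -0.7538

-0.7538


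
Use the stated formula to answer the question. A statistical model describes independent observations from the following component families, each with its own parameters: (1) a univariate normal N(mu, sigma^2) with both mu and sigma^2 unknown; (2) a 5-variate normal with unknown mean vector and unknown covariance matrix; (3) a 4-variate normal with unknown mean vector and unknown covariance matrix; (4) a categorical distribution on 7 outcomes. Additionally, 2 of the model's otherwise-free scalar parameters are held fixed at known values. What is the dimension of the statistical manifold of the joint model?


The dimension of a statistical manifold equals the number of free
(independent) real parameters of the model. For a product of independent
blocks the parameter counts add.
- normal (mu, sigma^2): 2.
- 5-variate normal: 5 (mean) + 5*6/2 = 15 (symmetric covariance) = 20.
- 4-variate normal: 4 (mean) + 4*5/2 = 10 (symmetric covariance) = 14.
- categorical on 7 outcomes (probabilities sum to 1): 7-1 = 6.
Total = 2 + 20 + 14 + 6 = 42.
2 parameter(s) fixed at known values: 42 - 2 = 40.
Dimension = 40

40


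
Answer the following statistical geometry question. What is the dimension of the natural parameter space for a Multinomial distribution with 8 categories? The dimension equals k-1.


Exponential family dimension calculation:
For Multinomial with k=8 categories, dim = k-1 = 7.

7


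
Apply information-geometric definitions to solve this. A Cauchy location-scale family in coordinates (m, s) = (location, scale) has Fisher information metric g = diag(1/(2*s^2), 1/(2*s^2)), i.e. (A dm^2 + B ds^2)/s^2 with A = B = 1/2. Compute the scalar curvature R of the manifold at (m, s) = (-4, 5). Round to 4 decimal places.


The metric has the form g = (A dm^2 + B ds^2)/s^2 with A = 1/2, B = 1/2.
Substitute u = sqrt(A/B)*m: g = B*(du^2 + ds^2)/s^2, i.e. B times the
Poincare upper half-plane metric, which has constant Gaussian curvature -1.
Scaling a 2D metric by a constant c divides the Gaussian curvature by c,
so K = -1/B = -1/(1/2) = -2.0000 everywhere (the point (m, s) = (-4, 5) is irrelevant:
the curvature is constant).
Scalar curvature in dimension 2: R = 2K = -2/(1/2) = -4.0000.

-4.0000


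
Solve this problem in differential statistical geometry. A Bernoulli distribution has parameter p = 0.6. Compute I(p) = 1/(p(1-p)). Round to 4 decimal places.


For Bernoulli(p), Fisher information is I(p) = 1/(p*(1-p)).
p = 0.6, 1-p = 0.4.
p*(1-p) = 0.24.
I(p) = 1/0.24 = 4.1667

4.1667


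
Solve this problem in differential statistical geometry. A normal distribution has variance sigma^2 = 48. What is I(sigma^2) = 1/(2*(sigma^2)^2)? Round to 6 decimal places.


Fisher information for variance: I(sigma^2) = 1/(2*sigma^4).
sigma^2 = 48, so sigma^4 = 2304.
I = 1/(2*2304) = 1/4608 = 0.000217

0.000217


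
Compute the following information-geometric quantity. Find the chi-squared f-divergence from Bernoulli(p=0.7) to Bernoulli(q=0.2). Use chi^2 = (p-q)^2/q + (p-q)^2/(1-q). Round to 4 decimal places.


Chi-squared divergence between Bernoulli distributions:
chi^2 = (p-q)^2/q + (p-q)^2/(1-q).
p = 0.7, q = 0.2, p-q = 0.5.
(p-q)^2 = 0.25.
term1 = 0.25/0.2 = 1.25.
term2 = 0.25/0.8 = 0.3125.
chi^2 = 1.25 + 0.3125 = 1.5625

1.5625


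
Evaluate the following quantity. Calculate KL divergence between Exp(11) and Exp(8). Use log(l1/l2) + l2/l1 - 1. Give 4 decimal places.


KL divergence for exponential family:
KL = log(l1/l2) + l2/l1 - 1.
log(11/8) = 0.318454.
8/11 = 0.727273.
KL = 0.318454 + 0.727273 - 1 = 0.0457

0.0457


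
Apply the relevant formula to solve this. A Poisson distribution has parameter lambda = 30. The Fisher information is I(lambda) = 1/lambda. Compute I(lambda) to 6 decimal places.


Fisher information for Poisson: I(lambda) = 1/lambda.
lambda = 30.
I(lambda) = 1/30 = 0.033333

0.033333


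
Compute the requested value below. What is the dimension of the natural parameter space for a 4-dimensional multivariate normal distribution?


Exponential family dimension calculation:
For 4-dim MVN: mean has 4 params, covariance has 4*5/2 = 10 unique entries.
Total dim = 4 + 10 = 14.

14


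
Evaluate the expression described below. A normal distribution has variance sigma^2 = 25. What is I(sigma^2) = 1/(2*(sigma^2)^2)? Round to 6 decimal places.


Fisher information for variance: I(sigma^2) = 1/(2*sigma^4).
sigma^2 = 25, so sigma^4 = 625.
I = 1/(2*625) = 1/1250 = 0.000800

0.000800


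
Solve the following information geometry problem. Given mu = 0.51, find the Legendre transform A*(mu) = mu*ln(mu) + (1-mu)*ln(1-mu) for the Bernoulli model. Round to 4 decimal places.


Legendre transform for Bernoulli:
A*(mu) = mu*log(mu) + (1-mu)*log(1-mu).
mu = 0.51, 1-mu = 0.49.
mu*log(mu) = 0.51*log(0.51) = -0.343406.
(1-mu)*log(1-mu) = 0.49*log(0.49) = -0.349541.
A* = -0.343406 + -0.349541 = -0.6929

-0.6929


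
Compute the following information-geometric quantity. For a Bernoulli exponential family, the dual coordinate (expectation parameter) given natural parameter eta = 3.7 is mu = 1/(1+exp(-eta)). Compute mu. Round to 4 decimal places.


Dual coordinate (expectation parameter) for Bernoulli:
mu = 1/(1+exp(-eta)).
eta = 3.7.
exp(-eta) = exp(-3.7) = 0.024724.
mu = 1/(1+0.024724) = 0.9759

0.9759


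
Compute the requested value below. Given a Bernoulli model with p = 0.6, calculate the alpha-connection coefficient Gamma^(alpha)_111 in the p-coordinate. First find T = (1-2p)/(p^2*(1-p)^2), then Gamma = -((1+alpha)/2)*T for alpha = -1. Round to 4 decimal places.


Skewness (Amari-Chentsov) tensor: T = (1-2p)/(p^2*(1-p)^2).
p = 0.6, 1-2p = -0.2, p^2 = 0.36, (1-p)^2 = 0.16.
T = -0.2/(0.36 * 0.16) = -3.472222.
In the p-coordinate, Gamma^(alpha) = Gamma^(0) - (alpha/2)*T with Gamma^(0) = (1/2)*g'(p) = -T/2,
so Gamma^(alpha) = -((1+alpha)/2)*T.
alpha = -1, -(1+alpha)/2 = 0.0.
Gamma = 0.0 * -3.472222 = 0.0000

0.0000


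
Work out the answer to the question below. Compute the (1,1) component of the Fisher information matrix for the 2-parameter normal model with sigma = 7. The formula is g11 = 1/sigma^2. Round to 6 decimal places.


For the 2-parameter normal family, the Fisher metric has:
  g11 = 1/sigma^2, g22 = 2/sigma^2.
sigma = 7, sigma^2 = 49.
g11 = 0.020408

0.020408


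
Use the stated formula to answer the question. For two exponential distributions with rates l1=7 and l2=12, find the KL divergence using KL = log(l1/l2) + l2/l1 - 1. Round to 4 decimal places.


KL divergence for exponential family:
KL = log(l1/l2) + l2/l1 - 1.
log(7/12) = -0.538997.
12/7 = 1.714286.
KL = -0.538997 + 1.714286 - 1 = 0.1753

0.1753


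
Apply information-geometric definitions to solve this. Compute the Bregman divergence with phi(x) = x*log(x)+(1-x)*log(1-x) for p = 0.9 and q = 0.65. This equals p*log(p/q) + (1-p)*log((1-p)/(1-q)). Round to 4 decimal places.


Bregman divergence with negative entropy generator:
D = p*log(p/q) + (1-p)*log((1-p)/(1-q)).
p = 0.9, q = 0.65.
p*log(p/q) = 0.9*log(0.9/0.65) = 0.29288.
(1-p)*log((1-p)/(1-q)) = 0.1*log(0.1/0.35) = -0.125276.
D = 0.29288 + -0.125276 = 0.1676

0.1676


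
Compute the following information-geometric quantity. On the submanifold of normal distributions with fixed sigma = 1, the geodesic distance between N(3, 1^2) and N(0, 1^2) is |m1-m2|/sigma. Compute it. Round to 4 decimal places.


On the fixed-variance normal subfamily, geodesic distance = |m1-m2|/sigma.
|3 - 0| = 3.
sigma = 1.
d = 3/1 = 3.0000

3.0000


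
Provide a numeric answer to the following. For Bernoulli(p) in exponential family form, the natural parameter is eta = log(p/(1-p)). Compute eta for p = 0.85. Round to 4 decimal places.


Natural parameter for Bernoulli: eta = log(p/(1-p)).
p = 0.85, 1-p = 0.15.
p/(1-p) = 5.666667.
eta = log(5.666667) = 1.7346

1.7346


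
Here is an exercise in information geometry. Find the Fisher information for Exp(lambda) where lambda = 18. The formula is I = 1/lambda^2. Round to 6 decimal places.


Fisher information for exponential: I(lambda) = 1/lambda^2.
lambda = 18, lambda^2 = 324.
I = 1/324 = 0.003086

0.003086


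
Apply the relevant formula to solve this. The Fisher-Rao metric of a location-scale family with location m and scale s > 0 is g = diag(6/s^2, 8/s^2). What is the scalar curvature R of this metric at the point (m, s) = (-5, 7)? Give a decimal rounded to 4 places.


The metric has the form g = (A dm^2 + B ds^2)/s^2 with A = 6, B = 8.
Substitute u = sqrt(A/B)*m: g = B*(du^2 + ds^2)/s^2, i.e. B times the
Poincare upper half-plane metric, which has constant Gaussian curvature -1.
Scaling a 2D metric by a constant c divides the Gaussian curvature by c,
so K = -1/B = -1/(8) = -0.1250 everywhere (the point (m, s) = (-5, 7) is irrelevant:
the curvature is constant).
Scalar curvature in dimension 2: R = 2K = -2/(8) = -0.2500.

-0.2500


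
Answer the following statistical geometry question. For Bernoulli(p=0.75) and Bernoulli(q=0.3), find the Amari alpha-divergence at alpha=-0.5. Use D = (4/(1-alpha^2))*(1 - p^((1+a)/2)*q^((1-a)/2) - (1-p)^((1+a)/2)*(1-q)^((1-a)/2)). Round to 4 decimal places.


Amari alpha-divergence:
D = (4/(1-alpha^2))*(1 - p^((1+a)/2)*q^((1-a)/2) - (1-p)^((1+a)/2)*(1-q)^((1-a)/2)).
alpha = -0.5, p = 0.75, q = 0.3.
e1 = (1+alpha)/2 = 0.25, e2 = (1-alpha)/2 = 0.75.
t1 = p^e1 * q^e2 = 0.75^0.25 * 0.3^0.75 = 0.37723.
t2 = (1-p)^e1 * (1-q)^e2 = 0.25^0.25 * 0.7^0.75 = 0.541139.
4/(1-alpha^2) = 5.333333.
D = 5.333333*(1 - 0.37723 - 0.541139) = 0.4354

0.4354


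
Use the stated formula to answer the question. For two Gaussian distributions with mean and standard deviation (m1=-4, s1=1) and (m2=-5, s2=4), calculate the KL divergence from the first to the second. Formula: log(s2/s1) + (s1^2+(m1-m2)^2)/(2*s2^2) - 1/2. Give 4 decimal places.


KL divergence between normal distributions:
KL = log(s2/s1) + (s1^2 + (m1-m2)^2)/(2*s2^2) - 1/2.
log(4/1) = 1.386294.
(1^2 + (-4--5)^2)/(2*4^2) = (1 + 1)/32 = 0.0625.
KL = 1.386294 + 0.0625 - 0.5 = 0.9488

0.9488


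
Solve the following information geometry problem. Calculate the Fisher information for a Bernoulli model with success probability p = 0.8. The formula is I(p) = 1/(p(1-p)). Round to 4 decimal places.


For Bernoulli(p), Fisher information is I(p) = 1/(p*(1-p)).
p = 0.8, 1-p = 0.2.
p*(1-p) = 0.16.
I(p) = 1/0.16 = 6.2500

6.2500


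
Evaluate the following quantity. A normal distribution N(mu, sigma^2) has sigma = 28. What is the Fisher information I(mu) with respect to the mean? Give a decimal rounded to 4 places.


The Fisher information for the mean of a normal distribution is I(mu) = 1/sigma^2.
sigma = 28, so sigma^2 = 784.
I(mu) = 1/784 = 0.0013

0.0013


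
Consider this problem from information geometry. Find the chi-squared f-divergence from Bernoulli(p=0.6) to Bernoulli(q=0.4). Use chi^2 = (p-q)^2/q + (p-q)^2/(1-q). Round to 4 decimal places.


Chi-squared divergence between Bernoulli distributions:
chi^2 = (p-q)^2/q + (p-q)^2/(1-q).
p = 0.6, q = 0.4, p-q = 0.2.
(p-q)^2 = 0.04.
term1 = 0.04/0.4 = 0.1.
term2 = 0.04/0.6 = 0.066667.
chi^2 = 0.1 + 0.066667 = 0.1667

0.1667


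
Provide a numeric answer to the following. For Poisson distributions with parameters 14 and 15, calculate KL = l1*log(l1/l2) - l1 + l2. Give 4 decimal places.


KL divergence for Poisson:
KL = l1*log(l1/l2) - l1 + l2.
l1 = 14, l2 = 15.
log(14/15) = -0.068993.
l1*log(l1/l2) = 14 * -0.068993 = -0.9659.
KL = -0.9659 - 14 + 15 = 0.0341

0.0341


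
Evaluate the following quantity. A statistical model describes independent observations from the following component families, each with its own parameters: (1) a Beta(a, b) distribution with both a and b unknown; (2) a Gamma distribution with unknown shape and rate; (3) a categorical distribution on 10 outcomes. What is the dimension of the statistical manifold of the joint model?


The dimension of a statistical manifold equals the number of free
(independent) real parameters of the model. For a product of independent
blocks the parameter counts add.
- Beta (a, b): 2.
- Gamma (shape, rate): 2.
- categorical on 10 outcomes (probabilities sum to 1): 10-1 = 9.
Total = 2 + 2 + 9 = 13.
Dimension = 13

13


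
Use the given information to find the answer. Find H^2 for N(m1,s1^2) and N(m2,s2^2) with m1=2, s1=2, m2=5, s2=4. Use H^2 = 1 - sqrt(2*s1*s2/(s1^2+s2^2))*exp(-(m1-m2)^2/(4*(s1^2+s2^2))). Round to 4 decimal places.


Squared Hellinger distance for Gaussians:
H^2 = 1 - sqrt(2*s1*s2/(s1^2+s2^2)) * exp(-(m1-m2)^2/(4*(s1^2+s2^2))).
s1^2 = 4, s2^2 = 16, s1^2+s2^2 = 20.
sqrt(2*2*4/(20)) = 0.894427.
(m1-m2)^2 = (-3)^2 = 9.
exp(-9/(4*20)) = exp(-0.1125) = 0.893597.
H^2 = 1 - 0.894427*0.893597 = 0.2007

0.2007


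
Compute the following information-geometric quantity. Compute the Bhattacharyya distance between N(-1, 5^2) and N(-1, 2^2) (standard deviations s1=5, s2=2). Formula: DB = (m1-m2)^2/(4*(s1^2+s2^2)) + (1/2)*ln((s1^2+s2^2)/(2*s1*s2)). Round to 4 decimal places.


Bhattacharyya distance between two Gaussians:
DB = (m1-m2)^2/(4*(s1^2+s2^2)) + (1/2)*ln((s1^2+s2^2)/(2*s1*s2)).
(m1-m2)^2 = (0)^2 = 0.
s1^2+s2^2 = 25 + 4 = 29.
term1 = 0/116 = 0.0.
term2 = 0.5*ln(29/20.0) = 0.185782.
DB = 0.0 + 0.185782 = 0.1858

0.1858


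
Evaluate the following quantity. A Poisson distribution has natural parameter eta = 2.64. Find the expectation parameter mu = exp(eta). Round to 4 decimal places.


Expectation parameter for Poisson exponential family:
mu = exp(eta).
eta = 2.64.
mu = exp(2.64) = 14.0132

14.0132


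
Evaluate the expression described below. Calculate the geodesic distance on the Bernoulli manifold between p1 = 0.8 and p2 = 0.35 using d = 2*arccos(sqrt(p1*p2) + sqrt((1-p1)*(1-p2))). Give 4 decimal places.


Geodesic distance on Bernoulli manifold:
d(p1,p2) = 2*arccos(sqrt(p1*p2) + sqrt((1-p1)*(1-p2))).
sqrt(p1*p2) = sqrt(0.8*0.35) = 0.52915.
sqrt((1-p1)*(1-p2)) = sqrt(0.2*0.65) = 0.360555.
arg = 0.52915 + 0.360555 = 0.889705.
d = 2*arccos(0.889705) = 0.9482

0.9482


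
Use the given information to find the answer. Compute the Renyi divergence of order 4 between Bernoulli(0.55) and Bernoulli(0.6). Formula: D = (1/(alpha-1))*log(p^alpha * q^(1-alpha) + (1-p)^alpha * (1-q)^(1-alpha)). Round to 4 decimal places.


Renyi divergence of order alpha between Bernoulli distributions:
D = (1/(alpha-1))*log(p^alpha * q^(1-alpha) + (1-p)^alpha * (1-q)^(1-alpha)).
alpha = 4, p = 0.55, q = 0.6.
p^alpha * q^(1-alpha) = 0.55^4 * 0.6^-3 = 0.42364.
(1-p)^alpha * (1-q)^(1-alpha) = 0.45^4 * 0.4^-3 = 0.640723.
sum = 0.42364 + 0.640723 = 1.064363.
D = (1/3)*log(1.064363) = 0.0208

0.0208


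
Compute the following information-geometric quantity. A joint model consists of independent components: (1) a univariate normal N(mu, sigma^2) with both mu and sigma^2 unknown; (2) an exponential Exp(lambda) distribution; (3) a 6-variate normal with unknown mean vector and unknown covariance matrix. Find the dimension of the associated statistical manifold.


The dimension of a statistical manifold equals the number of free
(independent) real parameters of the model. For a product of independent
blocks the parameter counts add.
- normal (mu, sigma^2): 2.
- exponential (lambda): 1.
- 6-variate normal: 6 (mean) + 6*7/2 = 21 (symmetric covariance) = 27.
Total = 2 + 1 + 27 = 30.
Dimension = 30

30


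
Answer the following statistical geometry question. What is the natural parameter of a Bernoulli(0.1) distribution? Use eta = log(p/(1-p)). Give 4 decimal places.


Natural parameter for Bernoulli: eta = log(p/(1-p)).
p = 0.1, 1-p = 0.9.
p/(1-p) = 0.111111.
eta = log(0.111111) = -2.1972

-2.1972


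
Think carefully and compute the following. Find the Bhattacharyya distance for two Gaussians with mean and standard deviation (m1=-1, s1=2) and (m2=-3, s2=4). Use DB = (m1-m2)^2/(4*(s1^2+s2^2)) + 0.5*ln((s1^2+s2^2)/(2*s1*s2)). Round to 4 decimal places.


Bhattacharyya distance between two Gaussians:
DB = (m1-m2)^2/(4*(s1^2+s2^2)) + (1/2)*ln((s1^2+s2^2)/(2*s1*s2)).
(m1-m2)^2 = (2)^2 = 4.
s1^2+s2^2 = 4 + 16 = 20.
term1 = 4/80 = 0.05.
term2 = 0.5*ln(20/16.0) = 0.111572.
DB = 0.05 + 0.111572 = 0.1616

0.1616


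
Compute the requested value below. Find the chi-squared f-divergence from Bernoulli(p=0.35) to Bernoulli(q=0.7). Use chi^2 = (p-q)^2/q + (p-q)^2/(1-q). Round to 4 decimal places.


Chi-squared divergence between Bernoulli distributions:
chi^2 = (p-q)^2/q + (p-q)^2/(1-q).
p = 0.35, q = 0.7, p-q = -0.35.
(p-q)^2 = 0.1225.
term1 = 0.1225/0.7 = 0.175.
term2 = 0.1225/0.3 = 0.408333.
chi^2 = 0.175 + 0.408333 = 0.5833

0.5833


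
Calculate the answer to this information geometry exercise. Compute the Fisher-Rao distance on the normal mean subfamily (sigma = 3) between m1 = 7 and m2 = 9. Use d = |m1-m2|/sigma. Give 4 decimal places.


On the fixed-variance normal subfamily, geodesic distance = |m1-m2|/sigma.
|7 - 9| = 2.
sigma = 3.
d = 2/3 = 0.6667

0.6667


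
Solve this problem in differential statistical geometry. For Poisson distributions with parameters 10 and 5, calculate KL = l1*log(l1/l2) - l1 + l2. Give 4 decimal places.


KL divergence for Poisson:
KL = l1*log(l1/l2) - l1 + l2.
l1 = 10, l2 = 5.
log(10/5) = 0.693147.
l1*log(l1/l2) = 10 * 0.693147 = 6.931472.
KL = 6.931472 - 10 + 5 = 1.9315

1.9315


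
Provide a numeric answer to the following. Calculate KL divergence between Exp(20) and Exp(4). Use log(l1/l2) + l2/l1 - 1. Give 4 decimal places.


KL divergence for exponential family:
KL = log(l1/l2) + l2/l1 - 1.
log(20/4) = 1.609438.
4/20 = 0.2.
KL = 1.609438 + 0.2 - 1 = 0.8094

0.8094


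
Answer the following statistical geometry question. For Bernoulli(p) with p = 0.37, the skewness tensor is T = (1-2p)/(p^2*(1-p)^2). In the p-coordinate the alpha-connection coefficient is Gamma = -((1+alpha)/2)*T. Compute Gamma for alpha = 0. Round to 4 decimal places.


Skewness (Amari-Chentsov) tensor: T = (1-2p)/(p^2*(1-p)^2).
p = 0.37, 1-2p = 0.26, p^2 = 0.1369, (1-p)^2 = 0.3969.
T = 0.26/(0.1369 * 0.3969) = 4.785076.
In the p-coordinate, Gamma^(alpha) = Gamma^(0) - (alpha/2)*T with Gamma^(0) = (1/2)*g'(p) = -T/2,
so Gamma^(alpha) = -((1+alpha)/2)*T.
alpha = 0, -(1+alpha)/2 = -0.5.
Gamma = -0.5 * 4.785076 = -2.3925

-2.3925


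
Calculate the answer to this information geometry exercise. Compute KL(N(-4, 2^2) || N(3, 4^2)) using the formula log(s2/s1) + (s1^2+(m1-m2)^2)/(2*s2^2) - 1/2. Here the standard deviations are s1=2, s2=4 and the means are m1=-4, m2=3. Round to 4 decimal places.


KL divergence between normal distributions:
KL = log(s2/s1) + (s1^2 + (m1-m2)^2)/(2*s2^2) - 1/2.
log(4/2) = 0.693147.
(2^2 + (-4-3)^2)/(2*4^2) = (4 + 49)/32 = 1.65625.
KL = 0.693147 + 1.65625 - 0.5 = 1.8494

1.8494


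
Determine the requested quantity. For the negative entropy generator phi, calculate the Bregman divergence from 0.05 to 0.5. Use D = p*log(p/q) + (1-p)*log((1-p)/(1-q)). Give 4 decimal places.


Bregman divergence with negative entropy generator:
D = p*log(p/q) + (1-p)*log((1-p)/(1-q)).
p = 0.05, q = 0.5.
p*log(p/q) = 0.05*log(0.05/0.5) = -0.115129.
(1-p)*log((1-p)/(1-q)) = 0.95*log(0.95/0.5) = 0.609761.
D = -0.115129 + 0.609761 = 0.4946

0.4946


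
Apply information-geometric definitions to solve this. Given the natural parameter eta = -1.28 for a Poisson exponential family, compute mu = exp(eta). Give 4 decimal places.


Expectation parameter for Poisson exponential family:
mu = exp(eta).
eta = -1.28.
mu = exp(-1.28) = 0.2780

0.2780


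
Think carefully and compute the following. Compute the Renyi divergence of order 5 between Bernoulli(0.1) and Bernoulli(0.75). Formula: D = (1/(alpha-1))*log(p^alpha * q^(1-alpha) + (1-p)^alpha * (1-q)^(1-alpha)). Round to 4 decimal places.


Renyi divergence of order alpha between Bernoulli distributions:
D = (1/(alpha-1))*log(p^alpha * q^(1-alpha) + (1-p)^alpha * (1-q)^(1-alpha)).
alpha = 5, p = 0.1, q = 0.75.
p^alpha * q^(1-alpha) = 0.1^5 * 0.75^-4 = 3.2e-05.
(1-p)^alpha * (1-q)^(1-alpha) = 0.9^5 * 0.25^-4 = 151.16544.
sum = 3.2e-05 + 151.16544 = 151.165472.
D = (1/4)*log(151.165472) = 1.2546

1.2546


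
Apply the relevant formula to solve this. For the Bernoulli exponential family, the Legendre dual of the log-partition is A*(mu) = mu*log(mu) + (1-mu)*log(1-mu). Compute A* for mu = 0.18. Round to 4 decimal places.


Legendre transform for Bernoulli:
A*(mu) = mu*log(mu) + (1-mu)*log(1-mu).
mu = 0.18, 1-mu = 0.82.
mu*log(mu) = 0.18*log(0.18) = -0.308664.
(1-mu)*log(1-mu) = 0.82*log(0.82) = -0.16273.
A* = -0.308664 + -0.16273 = -0.4714

-0.4714


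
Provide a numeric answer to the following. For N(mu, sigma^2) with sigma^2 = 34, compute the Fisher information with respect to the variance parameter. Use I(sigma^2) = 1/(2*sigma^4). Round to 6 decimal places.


Fisher information for variance: I(sigma^2) = 1/(2*sigma^4).
sigma^2 = 34, so sigma^4 = 1156.
I = 1/(2*1156) = 1/2312 = 0.000433

0.000433


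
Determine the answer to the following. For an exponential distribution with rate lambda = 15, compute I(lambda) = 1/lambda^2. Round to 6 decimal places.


Fisher information for exponential: I(lambda) = 1/lambda^2.
lambda = 15, lambda^2 = 225.
I = 1/225 = 0.004444

0.004444


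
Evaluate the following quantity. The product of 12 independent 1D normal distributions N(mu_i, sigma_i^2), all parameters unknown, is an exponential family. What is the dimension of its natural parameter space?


Exponential family dimension calculation:
Each univariate normal has two natural parameters (mu/sigma^2 and -1/(2 sigma^2)).
With 12 independent components, dim = 2 * 12 = 24.

24


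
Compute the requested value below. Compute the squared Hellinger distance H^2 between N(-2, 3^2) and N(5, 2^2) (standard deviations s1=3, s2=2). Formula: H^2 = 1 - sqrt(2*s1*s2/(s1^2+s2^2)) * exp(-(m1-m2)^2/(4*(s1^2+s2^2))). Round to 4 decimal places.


Squared Hellinger distance for Gaussians:
H^2 = 1 - sqrt(2*s1*s2/(s1^2+s2^2)) * exp(-(m1-m2)^2/(4*(s1^2+s2^2))).
s1^2 = 9, s2^2 = 4, s1^2+s2^2 = 13.
sqrt(2*3*2/(13)) = 0.960769.
(m1-m2)^2 = (-7)^2 = 49.
exp(-49/(4*13)) = exp(-0.942308) = 0.389727.
H^2 = 1 - 0.960769*0.389727 = 0.6256

0.6256


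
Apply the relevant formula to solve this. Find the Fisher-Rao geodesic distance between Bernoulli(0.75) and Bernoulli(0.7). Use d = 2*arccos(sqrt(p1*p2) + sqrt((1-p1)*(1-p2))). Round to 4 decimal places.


Geodesic distance on Bernoulli manifold:
d(p1,p2) = 2*arccos(sqrt(p1*p2) + sqrt((1-p1)*(1-p2))).
sqrt(p1*p2) = sqrt(0.75*0.7) = 0.724569.
sqrt((1-p1)*(1-p2)) = sqrt(0.25*0.3) = 0.273861.
arg = 0.724569 + 0.273861 = 0.99843.
d = 2*arccos(0.99843) = 0.1121

0.1121


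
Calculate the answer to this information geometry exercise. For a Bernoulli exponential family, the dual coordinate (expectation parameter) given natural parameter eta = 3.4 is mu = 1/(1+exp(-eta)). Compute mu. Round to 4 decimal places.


Dual coordinate (expectation parameter) for Bernoulli:
mu = 1/(1+exp(-eta)).
eta = 3.4.
exp(-eta) = exp(-3.4) = 0.033373.
mu = 1/(1+0.033373) = 0.9677

0.9677


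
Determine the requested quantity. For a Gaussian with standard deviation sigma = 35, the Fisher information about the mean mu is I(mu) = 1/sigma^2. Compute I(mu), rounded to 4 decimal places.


The Fisher information for the mean of a normal distribution is I(mu) = 1/sigma^2.
sigma = 35, so sigma^2 = 1225.
I(mu) = 1/1225 = 0.0008

0.0008


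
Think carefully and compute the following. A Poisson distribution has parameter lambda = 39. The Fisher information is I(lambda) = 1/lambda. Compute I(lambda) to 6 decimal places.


Fisher information for Poisson: I(lambda) = 1/lambda.
lambda = 39.
I(lambda) = 1/39 = 0.025641

0.025641


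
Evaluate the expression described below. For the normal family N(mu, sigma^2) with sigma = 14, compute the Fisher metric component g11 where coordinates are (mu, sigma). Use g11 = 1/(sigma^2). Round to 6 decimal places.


For the 2-parameter normal family, the Fisher metric has:
  g11 = 1/sigma^2, g22 = 2/sigma^2.
sigma = 14, sigma^2 = 196.
g11 = 0.005102

0.005102


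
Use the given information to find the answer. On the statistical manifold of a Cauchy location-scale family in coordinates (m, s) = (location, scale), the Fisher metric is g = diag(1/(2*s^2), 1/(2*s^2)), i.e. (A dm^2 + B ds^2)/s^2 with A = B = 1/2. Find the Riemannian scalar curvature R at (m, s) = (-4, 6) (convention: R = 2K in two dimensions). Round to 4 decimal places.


The metric has the form g = (A dm^2 + B ds^2)/s^2 with A = 1/2, B = 1/2.
Substitute u = sqrt(A/B)*m: g = B*(du^2 + ds^2)/s^2, i.e. B times the
Poincare upper half-plane metric, which has constant Gaussian curvature -1.
Scaling a 2D metric by a constant c divides the Gaussian curvature by c,
so K = -1/B = -1/(1/2) = -2.0000 everywhere (the point (m, s) = (-4, 6) is irrelevant:
the curvature is constant).
Scalar curvature in dimension 2: R = 2K = -2/(1/2) = -4.0000.

-4.0000


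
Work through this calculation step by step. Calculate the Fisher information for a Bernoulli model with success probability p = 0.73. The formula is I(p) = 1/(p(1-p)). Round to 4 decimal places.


For Bernoulli(p), Fisher information is I(p) = 1/(p*(1-p)).
p = 0.73, 1-p = 0.27.
p*(1-p) = 0.1971.
I(p) = 1/0.1971 = 5.0736

5.0736


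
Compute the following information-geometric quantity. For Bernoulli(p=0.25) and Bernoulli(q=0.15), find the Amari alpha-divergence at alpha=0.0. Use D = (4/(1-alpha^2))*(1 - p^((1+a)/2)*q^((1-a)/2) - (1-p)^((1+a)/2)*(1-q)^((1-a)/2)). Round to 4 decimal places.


Amari alpha-divergence:
D = (4/(1-alpha^2))*(1 - p^((1+a)/2)*q^((1-a)/2) - (1-p)^((1+a)/2)*(1-q)^((1-a)/2)).
alpha = 0.0, p = 0.25, q = 0.15.
e1 = (1+alpha)/2 = 0.5, e2 = (1-alpha)/2 = 0.5.
t1 = p^e1 * q^e2 = 0.25^0.5 * 0.15^0.5 = 0.193649.
t2 = (1-p)^e1 * (1-q)^e2 = 0.75^0.5 * 0.85^0.5 = 0.798436.
4/(1-alpha^2) = 4.0.
D = 4.0*(1 - 0.193649 - 0.798436) = 0.0317

0.0317


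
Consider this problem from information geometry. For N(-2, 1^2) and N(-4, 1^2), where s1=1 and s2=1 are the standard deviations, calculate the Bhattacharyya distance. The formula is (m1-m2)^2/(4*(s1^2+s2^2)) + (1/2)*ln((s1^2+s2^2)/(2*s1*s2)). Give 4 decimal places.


Bhattacharyya distance between two Gaussians:
DB = (m1-m2)^2/(4*(s1^2+s2^2)) + (1/2)*ln((s1^2+s2^2)/(2*s1*s2)).
(m1-m2)^2 = (2)^2 = 4.
s1^2+s2^2 = 1 + 1 = 2.
term1 = 4/8 = 0.5.
term2 = 0.5*ln(2/2.0) = 0.0.
DB = 0.5 + 0.0 = 0.5000

0.5000


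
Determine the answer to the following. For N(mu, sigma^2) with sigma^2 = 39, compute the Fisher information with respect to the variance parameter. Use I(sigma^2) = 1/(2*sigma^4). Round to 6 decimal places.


Fisher information for variance: I(sigma^2) = 1/(2*sigma^4).
sigma^2 = 39, so sigma^4 = 1521.
I = 1/(2*1521) = 1/3042 = 0.000329

0.000329


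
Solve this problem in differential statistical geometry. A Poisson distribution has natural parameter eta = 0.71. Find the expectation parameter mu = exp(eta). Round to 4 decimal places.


Expectation parameter for Poisson exponential family:
mu = exp(eta).
eta = 0.71.
mu = exp(0.71) = 2.0340

2.0340


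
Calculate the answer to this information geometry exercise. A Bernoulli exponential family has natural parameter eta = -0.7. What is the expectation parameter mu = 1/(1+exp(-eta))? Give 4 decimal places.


Dual coordinate (expectation parameter) for Bernoulli:
mu = 1/(1+exp(-eta)).
eta = -0.7.
exp(-eta) = exp(0.7) = 2.013753.
mu = 1/(1+2.013753) = 0.3318

0.3318


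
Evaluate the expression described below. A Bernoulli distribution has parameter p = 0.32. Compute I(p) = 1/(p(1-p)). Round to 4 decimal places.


For Bernoulli(p), Fisher information is I(p) = 1/(p*(1-p)).
p = 0.32, 1-p = 0.68.
p*(1-p) = 0.2176.
I(p) = 1/0.2176 = 4.5956

4.5956


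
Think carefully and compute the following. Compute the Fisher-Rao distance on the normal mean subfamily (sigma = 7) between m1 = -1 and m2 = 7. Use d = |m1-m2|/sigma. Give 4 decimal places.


On the fixed-variance normal subfamily, geodesic distance = |m1-m2|/sigma.
|-1 - 7| = 8.
sigma = 7.
d = 8/7 = 1.1429

1.1429


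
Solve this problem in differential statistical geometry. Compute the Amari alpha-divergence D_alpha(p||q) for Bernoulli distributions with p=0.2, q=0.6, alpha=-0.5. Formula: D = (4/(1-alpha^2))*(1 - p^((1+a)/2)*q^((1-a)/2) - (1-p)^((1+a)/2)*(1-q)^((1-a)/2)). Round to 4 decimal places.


Amari alpha-divergence:
D = (4/(1-alpha^2))*(1 - p^((1+a)/2)*q^((1-a)/2) - (1-p)^((1+a)/2)*(1-q)^((1-a)/2)).
alpha = -0.5, p = 0.2, q = 0.6.
e1 = (1+alpha)/2 = 0.25, e2 = (1-alpha)/2 = 0.75.
t1 = p^e1 * q^e2 = 0.2^0.25 * 0.6^0.75 = 0.455901.
t2 = (1-p)^e1 * (1-q)^e2 = 0.8^0.25 * 0.4^0.75 = 0.475683.
4/(1-alpha^2) = 5.333333.
D = 5.333333*(1 - 0.455901 - 0.475683) = 0.3649

0.3649


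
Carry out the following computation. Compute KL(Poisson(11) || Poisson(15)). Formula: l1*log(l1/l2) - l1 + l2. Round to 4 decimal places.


KL divergence for Poisson:
KL = l1*log(l1/l2) - l1 + l2.
l1 = 11, l2 = 15.
log(11/15) = -0.310155.
l1*log(l1/l2) = 11 * -0.310155 = -3.411704.
KL = -3.411704 - 11 + 15 = 0.5883

0.5883


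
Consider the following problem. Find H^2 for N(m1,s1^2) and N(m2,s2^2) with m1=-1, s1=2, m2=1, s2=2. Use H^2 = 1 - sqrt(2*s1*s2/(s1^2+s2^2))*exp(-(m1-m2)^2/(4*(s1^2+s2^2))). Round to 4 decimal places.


Squared Hellinger distance for Gaussians:
H^2 = 1 - sqrt(2*s1*s2/(s1^2+s2^2)) * exp(-(m1-m2)^2/(4*(s1^2+s2^2))).
s1^2 = 4, s2^2 = 4, s1^2+s2^2 = 8.
sqrt(2*2*2/(8)) = 1.0.
(m1-m2)^2 = (-2)^2 = 4.
exp(-4/(4*8)) = exp(-0.125) = 0.882497.
H^2 = 1 - 1.0*0.882497 = 0.1175

0.1175


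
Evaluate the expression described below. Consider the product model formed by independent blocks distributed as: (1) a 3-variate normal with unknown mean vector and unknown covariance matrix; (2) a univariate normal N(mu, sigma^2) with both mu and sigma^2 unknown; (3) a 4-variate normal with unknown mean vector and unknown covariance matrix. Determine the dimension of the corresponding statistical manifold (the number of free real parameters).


The dimension of a statistical manifold equals the number of free
(independent) real parameters of the model. For a product of independent
blocks the parameter counts add.
- 3-variate normal: 3 (mean) + 3*4/2 = 6 (symmetric covariance) = 9.
- normal (mu, sigma^2): 2.
- 4-variate normal: 4 (mean) + 4*5/2 = 10 (symmetric covariance) = 14.
Total = 9 + 2 + 14 = 25.
Dimension = 25

25


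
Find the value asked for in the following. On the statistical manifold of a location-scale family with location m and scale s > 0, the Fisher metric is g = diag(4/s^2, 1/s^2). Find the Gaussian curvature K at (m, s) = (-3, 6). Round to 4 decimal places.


The metric has the form g = (A dm^2 + B ds^2)/s^2 with A = 4, B = 1.
Substitute u = sqrt(A/B)*m: g = B*(du^2 + ds^2)/s^2, i.e. B times the
Poincare upper half-plane metric, which has constant Gaussian curvature -1.
Scaling a 2D metric by a constant c divides the Gaussian curvature by c,
so K = -1/B = -1/(1) = -1.0000 everywhere (the point (m, s) = (-3, 6) is irrelevant:
the curvature is constant).
The requested Gaussian curvature is K = -1.0000.

-1.0000


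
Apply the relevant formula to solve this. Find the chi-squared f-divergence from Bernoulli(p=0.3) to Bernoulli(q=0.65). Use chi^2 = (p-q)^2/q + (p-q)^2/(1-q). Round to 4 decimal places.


Chi-squared divergence between Bernoulli distributions:
chi^2 = (p-q)^2/q + (p-q)^2/(1-q).
p = 0.3, q = 0.65, p-q = -0.35.
(p-q)^2 = 0.1225.
term1 = 0.1225/0.65 = 0.188462.
term2 = 0.1225/0.35 = 0.35.
chi^2 = 0.188462 + 0.35 = 0.5385

0.5385


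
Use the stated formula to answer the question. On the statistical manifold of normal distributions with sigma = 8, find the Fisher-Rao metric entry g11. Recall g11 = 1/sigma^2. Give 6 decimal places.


For the 2-parameter normal family, the Fisher metric has:
  g11 = 1/sigma^2, g22 = 2/sigma^2.
sigma = 8, sigma^2 = 64.
g11 = 0.015625

0.015625


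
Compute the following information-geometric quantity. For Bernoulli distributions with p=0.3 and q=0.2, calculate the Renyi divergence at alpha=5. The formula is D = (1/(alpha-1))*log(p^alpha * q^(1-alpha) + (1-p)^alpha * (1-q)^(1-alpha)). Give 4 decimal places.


Renyi divergence of order alpha between Bernoulli distributions:
D = (1/(alpha-1))*log(p^alpha * q^(1-alpha) + (1-p)^alpha * (1-q)^(1-alpha)).
alpha = 5, p = 0.3, q = 0.2.
p^alpha * q^(1-alpha) = 0.3^5 * 0.2^-4 = 1.51875.
(1-p)^alpha * (1-q)^(1-alpha) = 0.7^5 * 0.8^-4 = 0.410327.
sum = 1.51875 + 0.410327 = 1.929077.
D = (1/4)*log(1.929077) = 0.1643

0.1643
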